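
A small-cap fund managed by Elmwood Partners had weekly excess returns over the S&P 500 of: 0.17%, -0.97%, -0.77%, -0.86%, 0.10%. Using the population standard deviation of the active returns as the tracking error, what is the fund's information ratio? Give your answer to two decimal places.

-0.94

r̄ = (0.17 − 0.97 − 0.77 − 0.86 + 0.1) / 5 = -2.330 / 5 = -0.4660%
Σ(r − r̄)² = 1.2265; population σ = √(1.2265/5) = 0.4953%
IR = r̄ / tracking error = -0.4660 / 0.4953 = -0.9408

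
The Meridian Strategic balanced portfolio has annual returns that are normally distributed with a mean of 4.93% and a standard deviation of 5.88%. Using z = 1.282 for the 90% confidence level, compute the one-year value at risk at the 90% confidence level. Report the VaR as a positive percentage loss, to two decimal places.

VaR (as % loss) = −(μ − z·σ) = −(4.93% − 1.282 × 5.88%) = −(-2.60816%) = 2.60816%

2.61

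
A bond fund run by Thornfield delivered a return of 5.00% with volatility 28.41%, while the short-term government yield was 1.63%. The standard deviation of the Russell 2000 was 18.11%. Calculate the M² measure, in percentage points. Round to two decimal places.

3.78

Sharpe = (Rp − Rf) / σp = (5.00% − 1.63%) / 28.41% = 0.1186
M² = Rf + Sharpe × σm = 1.63% + 0.1186 × 18.11% = 3.7778%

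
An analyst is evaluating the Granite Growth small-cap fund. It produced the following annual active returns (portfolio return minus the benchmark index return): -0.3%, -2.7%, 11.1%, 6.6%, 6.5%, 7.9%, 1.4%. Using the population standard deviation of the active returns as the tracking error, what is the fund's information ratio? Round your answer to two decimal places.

0.95

r̄ = (-0.3 − 2.7 + 11.1 + 6.6 + 6.5 + 7.9 + 1.4) / 7 = 30.50 / 7 = 4.3571%
Σ(r − r̄)² = (-0.3 − 4.3571)² + (-2.7 − 4.3571)² + (11.1 − 4.3571)² + … = 147.8771
σ = √[147.8771 / 7] = 4.5962%
IR = r̄ / tracking error = 4.3571 / 4.5962 = 0.9480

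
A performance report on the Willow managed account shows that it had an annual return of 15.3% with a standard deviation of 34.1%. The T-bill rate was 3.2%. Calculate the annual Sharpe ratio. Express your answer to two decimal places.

0.35

Sharpe = (Rp − Rf) / σp = (15.3% − 3.2%) / 34.1% = 12.10% / 34.1% = 0.3548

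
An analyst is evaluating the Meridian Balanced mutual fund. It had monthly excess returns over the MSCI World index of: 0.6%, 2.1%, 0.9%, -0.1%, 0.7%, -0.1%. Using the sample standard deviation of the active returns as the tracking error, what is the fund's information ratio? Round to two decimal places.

0.84

r̄ = (0.6 + 2.1 + 0.9 − 0.1 + 0.7 − 0.1) / 6 = 0.6833%
Sample σ = √[Σ(r − r̄)² / 5] = √[3.2883 / 5] = √0.6577 = 0.8110%
IR = r̄ / tracking error = 0.6833 / 0.8110 = 0.8425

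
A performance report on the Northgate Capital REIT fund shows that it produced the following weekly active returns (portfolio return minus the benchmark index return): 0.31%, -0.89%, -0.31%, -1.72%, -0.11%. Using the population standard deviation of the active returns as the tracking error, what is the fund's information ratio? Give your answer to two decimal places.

r̄ = (0.31 − 0.89 − 0.31 − 1.72 − 0.11) / 5 = -2.720 / 5 = -0.5440%
Population std dev = √[2.4751 / 5] = 0.7036%
IR = r̄ / tracking error = -0.5440 / 0.7036 = -0.7732

-0.77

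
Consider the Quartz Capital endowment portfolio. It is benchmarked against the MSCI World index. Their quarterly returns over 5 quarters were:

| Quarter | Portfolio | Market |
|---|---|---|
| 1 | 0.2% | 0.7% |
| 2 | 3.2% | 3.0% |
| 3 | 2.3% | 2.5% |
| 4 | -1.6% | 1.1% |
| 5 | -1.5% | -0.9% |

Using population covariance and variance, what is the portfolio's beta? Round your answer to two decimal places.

1.23

r̄p = 0.5200%,  r̄m = 1.2800%
Cov = Σ(rp − r̄p)(rm − r̄m) / 5 = 2.3504
Var(rm) = Σ(rm − r̄m)² / 5 = 1.9136
β = Cov / Var = 2.3504 / 1.9136 = 1.2283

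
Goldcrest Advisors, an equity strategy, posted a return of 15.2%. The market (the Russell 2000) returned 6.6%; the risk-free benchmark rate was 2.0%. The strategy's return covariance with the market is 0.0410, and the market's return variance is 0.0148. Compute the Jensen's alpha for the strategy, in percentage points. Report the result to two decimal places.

0.46

β = Cov / Var = 0.0410 / 0.0148 = 2.7703
E[R] = Rf + β(Rm − Rf) = 2.0% + 2.7703 × (6.6% − 2.0%) = 14.7434%
α = Rp − E[R] = 15.2% − 14.7434% = 0.4566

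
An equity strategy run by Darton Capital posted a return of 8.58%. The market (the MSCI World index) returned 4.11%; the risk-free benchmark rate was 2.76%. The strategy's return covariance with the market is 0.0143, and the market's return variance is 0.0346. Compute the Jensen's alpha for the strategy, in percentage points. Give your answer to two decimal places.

β = Cov / Var = 0.0143 / 0.0346 = 0.4133
E[R] = Rf + β(Rm − Rf) = 2.76% + 0.4133 × (4.11% − 2.76%) = 3.3180%
α = Rp − E[R] = 8.58% − 3.3180% = 5.2620

5.26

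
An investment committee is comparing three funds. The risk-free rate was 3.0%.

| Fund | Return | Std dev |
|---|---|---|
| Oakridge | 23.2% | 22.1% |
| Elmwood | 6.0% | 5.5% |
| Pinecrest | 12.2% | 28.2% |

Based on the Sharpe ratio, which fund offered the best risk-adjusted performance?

Oakridge: Sharpe ratio = (23.2% − 3.0%) / 22.1% = 0.914
Elmwood: Sharpe ratio = (6.0% − 3.0%) / 5.5% = 0.545
Pinecrest: Sharpe ratio = (12.2% − 3.0%) / 28.2% = 0.326
Highest: Oakridge (0.914).

Oakridge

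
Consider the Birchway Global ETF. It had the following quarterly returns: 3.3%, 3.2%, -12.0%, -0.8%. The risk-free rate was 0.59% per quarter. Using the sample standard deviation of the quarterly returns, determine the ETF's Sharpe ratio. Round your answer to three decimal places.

-0.300

Mean return r̄ = -6.30 / 4 = -1.5750%
Sample std dev = √[155.8475 / 3] = 7.2076%
Sharpe = (r̄ − rf) / σ = (-1.5750 − 0.59) / 7.2076 = -2.1650 / 7.2076 = -0.3004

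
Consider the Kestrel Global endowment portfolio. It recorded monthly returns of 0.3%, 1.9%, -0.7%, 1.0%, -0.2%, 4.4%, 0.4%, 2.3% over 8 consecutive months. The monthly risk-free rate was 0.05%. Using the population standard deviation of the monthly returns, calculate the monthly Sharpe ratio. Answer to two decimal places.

μ = (0.3 + 1.9 − 0.7 + 1 − 0.2 + 4.4 + 0.4 + 2.3) / 8 = 1.1750%
Σ(r − μ)² = (0.3 − 1.1750)² + (1.9 − 1.1750)² + (-0.7 − 1.1750)² + … = 18.9950
σ = √[18.9950 / 8] = 1.5409%
Sharpe = (μ − rf) / σ = (1.1750 − 0.05) / 1.5409 = 1.1250 / 1.5409 = 0.7301

0.73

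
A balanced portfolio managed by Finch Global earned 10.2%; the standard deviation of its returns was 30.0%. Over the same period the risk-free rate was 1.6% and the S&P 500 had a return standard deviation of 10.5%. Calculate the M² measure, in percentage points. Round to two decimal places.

4.61

Sharpe = (Rp − Rf) / σp = (10.2% − 1.6%) / 30.0% = 0.2867
M² = Rf + Sharpe × σm = 1.6% + 0.2867 × 10.5% = 4.6104%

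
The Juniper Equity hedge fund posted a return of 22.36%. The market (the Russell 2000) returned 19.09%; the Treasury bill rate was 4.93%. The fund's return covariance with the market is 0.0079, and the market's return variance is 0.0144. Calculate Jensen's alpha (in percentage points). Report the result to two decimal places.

9.66

β = Cov / Var = 0.0079 / 0.0144 = 0.5486
E[R] = Rf + β(Rm − Rf) = 4.93% + 0.5486 × (19.09% − 4.93%) = 12.6982%
α = Rp − E[R] = 22.36% − 12.6982% = 9.6618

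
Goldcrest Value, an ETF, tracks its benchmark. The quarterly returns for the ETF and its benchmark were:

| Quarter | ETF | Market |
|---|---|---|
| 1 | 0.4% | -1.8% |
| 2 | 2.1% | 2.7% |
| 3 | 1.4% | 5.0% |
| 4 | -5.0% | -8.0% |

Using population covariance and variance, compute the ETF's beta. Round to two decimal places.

r̄p = -0.2750%,  r̄m = -0.5250%
Cov = Σ(rp − r̄p)(rm − r̄m) / 4 = 12.8431
Var(rm) = Σ(rm − r̄m)² / 4 = 24.6069
β = Cov / Var = 12.8431 / 24.6069 = 0.5219

0.52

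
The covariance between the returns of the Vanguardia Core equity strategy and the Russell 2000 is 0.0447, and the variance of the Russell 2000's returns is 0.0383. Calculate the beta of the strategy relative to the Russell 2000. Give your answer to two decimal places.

1.17

β = Cov(Rp, Rm) / Var(Rm) = 0.0447 / 0.0383 = 1.1671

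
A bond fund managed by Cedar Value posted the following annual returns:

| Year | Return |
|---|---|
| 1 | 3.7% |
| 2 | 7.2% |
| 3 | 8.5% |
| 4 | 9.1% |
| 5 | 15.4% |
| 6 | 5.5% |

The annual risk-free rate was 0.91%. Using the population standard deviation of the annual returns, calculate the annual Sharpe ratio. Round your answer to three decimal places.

1.990

r̄ = (3.7 + 7.2 + 8.5 + 9.1 + 15.4 + 5.5) / 6 = 49.40 / 6 = 8.2333%
Σ(r − r̄)² = (3.7 − 8.2333)² + (7.2 − 8.2333)² + … = 81.2733
population σ = √(81.2733 / 6) = √13.5456 = 3.6804%
Sharpe = (r̄ − rf) / σ = (8.2333 − 0.91) / 3.6804 = 7.3233 / 3.6804 = 1.9898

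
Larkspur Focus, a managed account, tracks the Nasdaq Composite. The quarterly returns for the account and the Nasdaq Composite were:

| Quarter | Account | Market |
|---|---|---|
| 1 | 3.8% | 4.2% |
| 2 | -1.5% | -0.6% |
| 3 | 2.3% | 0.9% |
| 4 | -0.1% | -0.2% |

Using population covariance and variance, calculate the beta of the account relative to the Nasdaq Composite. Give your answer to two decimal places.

r̄p = 1.1250%,  r̄m = 1.0750%
Cov = Σ(rp − r̄p)(rm − r̄m) / 4 = 3.5281
Var(rm) = Σ(rm − r̄m)² / 4 = 3.5569
β = Cov / Var = 3.5281 / 3.5569 = 0.9919

0.99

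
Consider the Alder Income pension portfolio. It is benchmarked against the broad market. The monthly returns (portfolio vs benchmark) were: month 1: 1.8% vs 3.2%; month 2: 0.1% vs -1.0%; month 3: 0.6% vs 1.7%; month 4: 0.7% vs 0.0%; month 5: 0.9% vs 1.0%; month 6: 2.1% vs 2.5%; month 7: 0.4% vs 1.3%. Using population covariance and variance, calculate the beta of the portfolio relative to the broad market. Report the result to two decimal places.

r̄p = 0.9429%,  r̄m = 1.2429%
Cov = Σ(rp − r̄p)(rm − r̄m) / 7 = 0.7353
Var(rm) = Σ(rm − r̄m)² / 7 = 1.7510
β = Cov / Var = 0.7353 / 1.7510 = 0.4199

0.42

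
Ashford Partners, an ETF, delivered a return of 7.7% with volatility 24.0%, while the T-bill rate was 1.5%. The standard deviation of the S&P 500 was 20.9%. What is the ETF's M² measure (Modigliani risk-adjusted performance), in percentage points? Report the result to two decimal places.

6.90

Sharpe = (Rp − Rf) / σp = (7.7% − 1.5%) / 24.0% = 0.2583
M² = Rf + Sharpe × σm = 1.5% + 0.2583 × 20.9% = 6.8985%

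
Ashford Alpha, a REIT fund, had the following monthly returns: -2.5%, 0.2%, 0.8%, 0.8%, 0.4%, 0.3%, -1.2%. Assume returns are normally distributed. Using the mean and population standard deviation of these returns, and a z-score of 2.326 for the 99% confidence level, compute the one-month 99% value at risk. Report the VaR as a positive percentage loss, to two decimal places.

r̄ = (-2.5 + 0.2 + 0.8 + 0.8 + 0.4 + 0.3 − 1.2) / 7 = -0.1714%
Σ(r − r̄)² = 9.0543; population σ = √(9.0543/7) = 1.1373%
VaR = −(r̄ − z·σ) = −(-0.1714 − 2.326 × 1.1373) = −(-2.8168) = 2.8168%

2.82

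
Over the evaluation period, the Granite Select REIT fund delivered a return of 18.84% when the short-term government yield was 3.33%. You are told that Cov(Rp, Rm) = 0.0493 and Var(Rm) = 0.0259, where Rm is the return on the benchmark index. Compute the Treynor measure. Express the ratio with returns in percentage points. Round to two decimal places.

β = Cov / Var = 0.0493 / 0.0259 = 1.9035
Treynor = (Rp − Rf) / β = (18.84% − 3.33%) / 1.9035 = 15.51 / 1.9035 = 8.1481

8.15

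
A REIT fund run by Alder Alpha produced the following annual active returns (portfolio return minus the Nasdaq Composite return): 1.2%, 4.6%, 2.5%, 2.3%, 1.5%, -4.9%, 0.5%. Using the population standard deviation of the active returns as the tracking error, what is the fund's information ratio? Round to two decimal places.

r̄ = (1.2 + 4.6 + 2.5 + 2.3 + 1.5 − 4.9 + 0.5) / 7 = 7.70 / 7 = 1.1000%
Population std dev = √[52.1800 / 7] = 2.7303%
IR = r̄ / tracking error = 1.1000 / 2.7303 = 0.4029

0.40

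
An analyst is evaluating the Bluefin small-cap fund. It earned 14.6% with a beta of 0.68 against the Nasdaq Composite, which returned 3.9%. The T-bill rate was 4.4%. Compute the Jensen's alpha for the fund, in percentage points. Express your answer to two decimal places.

10.54

CAPM expected return = Rf + β(Rm − Rf) = 4.4% + 0.68 × (3.9% − 4.4%) = 4.4 + 0.68 × -0.50 = 4.0600%
Jensen's α = Rp − E[R] = 14.6% − 4.0600% = 10.5400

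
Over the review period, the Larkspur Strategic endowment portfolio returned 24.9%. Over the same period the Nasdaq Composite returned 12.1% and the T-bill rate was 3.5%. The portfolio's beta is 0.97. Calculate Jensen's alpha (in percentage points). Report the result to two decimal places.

CAPM expected return = Rf + β(Rm − Rf) = 3.5% + 0.97 × (12.1% − 3.5%) = 3.5 + 0.97 × 8.60 = 11.8420%
Jensen's α = Rp − E[R] = 24.9% − 11.8420% = 13.0580

13.06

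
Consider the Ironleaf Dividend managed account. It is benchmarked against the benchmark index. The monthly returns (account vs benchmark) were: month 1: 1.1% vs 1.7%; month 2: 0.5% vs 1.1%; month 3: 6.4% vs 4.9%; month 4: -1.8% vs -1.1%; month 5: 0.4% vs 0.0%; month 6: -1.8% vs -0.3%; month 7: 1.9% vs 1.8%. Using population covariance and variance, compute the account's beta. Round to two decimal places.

1.37

r̄p = 0.9571%,  r̄m = 1.1571%
Cov = Σ(rp − r̄p)(rm − r̄m) / 7 = 4.5667
Var(rm) = Σ(rm − r̄m)² / 7 = 3.3253
β = Cov / Var = 4.5667 / 3.3253 = 1.3733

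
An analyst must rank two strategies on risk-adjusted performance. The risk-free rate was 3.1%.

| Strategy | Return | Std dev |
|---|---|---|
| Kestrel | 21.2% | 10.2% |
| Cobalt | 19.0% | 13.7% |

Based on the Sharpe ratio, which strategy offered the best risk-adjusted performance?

Kestrel

Kestrel: Sharpe ratio = (21.2% − 3.1%) / 10.2% = 1.775
Cobalt: Sharpe ratio = (19.0% − 3.1%) / 13.7% = 1.161
Highest: Kestrel (1.775).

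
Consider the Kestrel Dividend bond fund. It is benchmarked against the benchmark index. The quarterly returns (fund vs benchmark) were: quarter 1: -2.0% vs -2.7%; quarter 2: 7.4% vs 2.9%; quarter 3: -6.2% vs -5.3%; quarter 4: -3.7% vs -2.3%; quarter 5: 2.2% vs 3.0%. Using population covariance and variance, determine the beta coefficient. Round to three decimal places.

r̄p = -0.4600%,  r̄m = -0.8800%
Cov = Σ(rp − r̄p)(rm − r̄m) / 5 = 14.5612
Var(rm) = Σ(rm − r̄m)² / 5 = 10.8416
β = Cov / Var = 14.5612 / 10.8416 = 1.3431

1.343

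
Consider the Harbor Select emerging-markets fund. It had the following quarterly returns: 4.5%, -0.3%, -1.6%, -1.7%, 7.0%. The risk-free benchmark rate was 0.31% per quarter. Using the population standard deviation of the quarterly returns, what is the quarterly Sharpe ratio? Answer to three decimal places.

0.360

r̄ = (4.5 − 0.3 − 1.6 − 1.7 + 7) / 5 = 7.90 / 5 = 1.5800%
Population σ = √[Σ(r − r̄)² / 5] = √[62.3080 / 5] = √12.4616 = 3.5301%
Sharpe = (r̄ − rf) / σ = (1.5800 − 0.31) / 3.5301 = 1.2700 / 3.5301 = 0.3598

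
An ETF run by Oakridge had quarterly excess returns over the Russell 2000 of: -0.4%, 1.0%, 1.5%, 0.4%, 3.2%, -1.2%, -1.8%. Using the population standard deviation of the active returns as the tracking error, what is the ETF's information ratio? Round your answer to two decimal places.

0.24

μ = (-0.4 + 1 + 1.5 + 0.4 + 3.2 − 1.2 − 1.8) / 7 = 2.70 / 7 = 0.3857%
Σ(r − μ)² = (-0.4 − 0.3857)² + (1 − 0.3857)² + … = 17.4486
population σ = √(17.4486 / 7) = √2.4927 = 1.5788%
IR = μ / tracking error = 0.3857 / 1.5788 = 0.2443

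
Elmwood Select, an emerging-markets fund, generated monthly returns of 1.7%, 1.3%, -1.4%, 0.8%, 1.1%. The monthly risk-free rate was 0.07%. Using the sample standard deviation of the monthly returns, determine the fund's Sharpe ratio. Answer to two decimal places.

0.52

r̄ = (1.7 + 1.3 − 1.4 + 0.8 + 1.1) / 5 = 3.50 / 5 = 0.7000%
Σ(r − r̄)² = (1.7 − 0.7000)² + (1.3 − 0.7000)² + … = 5.9400
sample σ = √(5.9400 / 4) = √1.4850 = 1.2186%
Sharpe = (r̄ − rf) / σ = (0.7000 − 0.07) / 1.2186 = 0.6300 / 1.2186 = 0.5170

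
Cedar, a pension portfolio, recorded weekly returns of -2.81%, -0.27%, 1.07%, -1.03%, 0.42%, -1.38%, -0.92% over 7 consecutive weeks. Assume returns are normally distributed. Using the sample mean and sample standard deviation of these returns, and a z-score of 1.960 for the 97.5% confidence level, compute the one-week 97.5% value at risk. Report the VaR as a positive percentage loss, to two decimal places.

μ = (-2.81 − 0.27 + 1.07 − 1.03 + 0.42 − 1.38 − 0.92) / 7 = -0.7029%
Σ(r − μ)² = (-2.81 − (-0.7029))² + (-0.27 − (-0.7029))² + (1.07 − (-0.7029))² + … = 9.6439
sample σ = √(9.6439 / 6) = √1.6073 = 1.2678%
VaR = −(μ − z·σ) = −(-0.7029 − 1.960 × 1.2678) = −(-3.1878) = 3.1878%

3.19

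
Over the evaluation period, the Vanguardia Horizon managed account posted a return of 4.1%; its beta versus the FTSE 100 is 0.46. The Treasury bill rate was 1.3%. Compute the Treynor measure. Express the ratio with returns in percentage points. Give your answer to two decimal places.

Treynor = (Rp − Rf) / β = (4.1% − 1.3%) / 0.46 = 2.80 / 0.46 = 6.0870

6.09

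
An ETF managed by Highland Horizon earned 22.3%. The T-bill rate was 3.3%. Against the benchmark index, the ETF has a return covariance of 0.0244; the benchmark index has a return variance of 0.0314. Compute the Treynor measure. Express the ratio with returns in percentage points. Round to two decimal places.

β = Cov / Var = 0.0244 / 0.0314 = 0.7771
Treynor = (Rp − Rf) / β = (22.3% − 3.3%) / 0.7771 = 19.00 / 0.7771 = 24.4499

24.45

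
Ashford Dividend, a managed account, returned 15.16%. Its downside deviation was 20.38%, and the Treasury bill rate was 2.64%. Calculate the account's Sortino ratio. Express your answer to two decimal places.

Sortino = (Rp − Rf) / σd = (15.16% − 2.64%) / 20.38% = 12.52% / 20.38% = 0.6143

0.61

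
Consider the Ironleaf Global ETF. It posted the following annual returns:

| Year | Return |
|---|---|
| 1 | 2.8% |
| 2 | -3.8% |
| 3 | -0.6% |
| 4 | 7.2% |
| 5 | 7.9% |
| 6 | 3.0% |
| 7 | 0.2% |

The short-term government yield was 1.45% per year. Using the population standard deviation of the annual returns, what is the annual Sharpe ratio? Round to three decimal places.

0.240

Mean return μ = 16.70 / 7 = 2.3857%
Population σ = √[Σ(r − μ)² / 7] = √[106.0886 / 7] = √15.1555 = 3.8930%
Sharpe = (μ − rf) / σ = (2.3857 − 1.45) / 3.8930 = 0.9357 / 3.8930 = 0.2404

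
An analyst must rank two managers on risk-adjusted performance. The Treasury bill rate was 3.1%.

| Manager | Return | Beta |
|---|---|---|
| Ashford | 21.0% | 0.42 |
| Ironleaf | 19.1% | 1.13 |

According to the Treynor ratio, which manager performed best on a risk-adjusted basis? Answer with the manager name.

Ashford

Ashford: Treynor = (21.0% − 3.1%) / 0.42 = 42.619
Ironleaf: Treynor = (19.1% − 3.1%) / 1.13 = 14.159
Highest: Ashford (42.619).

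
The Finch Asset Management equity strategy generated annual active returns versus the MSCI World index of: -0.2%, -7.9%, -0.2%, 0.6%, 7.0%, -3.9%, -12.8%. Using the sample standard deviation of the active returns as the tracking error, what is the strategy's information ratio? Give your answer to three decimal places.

-0.387

r̄ = (-0.2 − 7.9 − 0.2 + 0.6 + 7 − 3.9 − 12.8) / 7 = -17.40 / 7 = -2.4857%
Σ(r − r̄)² = (-0.2 − (-2.4857))² + (-7.9 − (-2.4857))² + (-0.2 − (-2.4857))² + … = 247.6486
σ = √[247.6486 / 6] = 6.4245%
IR = r̄ / tracking error = -2.4857 / 6.4245 = -0.3869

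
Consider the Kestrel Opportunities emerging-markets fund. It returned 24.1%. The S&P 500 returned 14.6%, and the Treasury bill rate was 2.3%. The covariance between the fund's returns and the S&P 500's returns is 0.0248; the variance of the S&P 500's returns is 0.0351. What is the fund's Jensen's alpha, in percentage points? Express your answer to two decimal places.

13.11

β = Cov / Var = 0.0248 / 0.0351 = 0.7066
E[R] = Rf + β(Rm − Rf) = 2.3% + 0.7066 × (14.6% − 2.3%) = 10.9912%
α = Rp − E[R] = 24.1% − 10.9912% = 13.1088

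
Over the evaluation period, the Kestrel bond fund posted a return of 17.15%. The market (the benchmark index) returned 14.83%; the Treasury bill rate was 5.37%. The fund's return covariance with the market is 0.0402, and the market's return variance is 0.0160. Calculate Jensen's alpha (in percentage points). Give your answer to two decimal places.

-11.99

β = Cov / Var = 0.0402 / 0.0160 = 2.5125
E[R] = Rf + β(Rm − Rf) = 5.37% + 2.5125 × (14.83% − 5.37%) = 29.1383%
α = Rp − E[R] = 17.15% − 29.1383% = -11.9883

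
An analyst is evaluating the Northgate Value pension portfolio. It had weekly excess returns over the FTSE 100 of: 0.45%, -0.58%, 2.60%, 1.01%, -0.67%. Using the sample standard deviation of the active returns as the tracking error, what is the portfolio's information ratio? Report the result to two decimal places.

r̄ = (0.45 − 0.58 + 2.6 + 1.01 − 0.67) / 5 = 2.810 / 5 = 0.5620%
Σ(r − r̄)² = (0.45 − 0.5620)² + (-0.58 − 0.5620)² + (2.6 − 0.5620)² + … = 7.1887
sample σ = √(7.1887 / 4) = √1.7972 = 1.3406%
IR = r̄ / tracking error = 0.5620 / 1.3406 = 0.4192

0.42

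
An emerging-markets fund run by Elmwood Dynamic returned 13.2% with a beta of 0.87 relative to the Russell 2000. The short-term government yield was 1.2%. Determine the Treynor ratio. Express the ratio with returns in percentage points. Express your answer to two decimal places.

13.79

Treynor = (Rp − Rf) / β = (13.2% − 1.2%) / 0.87 = 12.00 / 0.87 = 13.7931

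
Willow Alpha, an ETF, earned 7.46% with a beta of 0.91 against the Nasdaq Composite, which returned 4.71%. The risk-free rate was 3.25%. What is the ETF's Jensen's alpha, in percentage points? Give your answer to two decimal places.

CAPM expected return = Rf + β(Rm − Rf) = 3.25% + 0.91 × (4.71% − 3.25%) = 3.25 + 0.91 × 1.46 = 4.5786%
Jensen's α = Rp − E[R] = 7.46% − 4.5786% = 2.8814

2.88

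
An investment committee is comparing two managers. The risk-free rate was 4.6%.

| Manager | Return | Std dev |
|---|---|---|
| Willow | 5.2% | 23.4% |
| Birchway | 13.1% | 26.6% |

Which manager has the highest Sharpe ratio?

Birchway

Willow: Sharpe ratio = (5.2% − 4.6%) / 23.4% = 0.026
Birchway: Sharpe ratio = (13.1% − 4.6%) / 26.6% = 0.320
Highest: Birchway (0.320).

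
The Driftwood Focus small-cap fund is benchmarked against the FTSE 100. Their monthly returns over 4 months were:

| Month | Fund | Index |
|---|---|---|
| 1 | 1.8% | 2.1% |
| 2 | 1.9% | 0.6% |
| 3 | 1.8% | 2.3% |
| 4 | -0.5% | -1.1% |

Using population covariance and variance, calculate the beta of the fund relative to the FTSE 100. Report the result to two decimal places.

0.63

r̄p = 1.2500%,  r̄m = 0.9750%
Cov = Σ(rp − r̄p)(rm − r̄m) / 4 = 1.1838
Var(rm) = Σ(rm − r̄m)² / 4 = 1.8669
β = Cov / Var = 1.1838 / 1.8669 = 0.6341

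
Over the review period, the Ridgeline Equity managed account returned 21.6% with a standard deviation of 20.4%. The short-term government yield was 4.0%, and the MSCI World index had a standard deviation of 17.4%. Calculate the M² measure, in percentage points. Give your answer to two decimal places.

Sharpe = (Rp − Rf) / σp = (21.6% − 4.0%) / 20.4% = 0.8627
M² = Rf + Sharpe × σm = 4.0% + 0.8627 × 17.4% = 19.0110%

19.01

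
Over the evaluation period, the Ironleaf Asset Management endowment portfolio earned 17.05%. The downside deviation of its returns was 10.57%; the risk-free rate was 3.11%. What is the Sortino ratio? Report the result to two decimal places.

1.32

Sortino = (Rp − Rf) / σd = (17.05% − 3.11%) / 10.57% = 13.94% / 10.57% = 1.3188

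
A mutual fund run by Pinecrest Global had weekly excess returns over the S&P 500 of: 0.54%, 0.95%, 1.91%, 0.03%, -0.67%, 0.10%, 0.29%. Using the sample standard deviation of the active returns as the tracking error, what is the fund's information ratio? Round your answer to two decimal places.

0.55

μ = (0.54 + 0.95 + 1.91 + 0.03 − 0.67 + 0.1 + 0.29) / 7 = 3.150 / 7 = 0.4500%
Sample σ = √[Σ(r − μ)² / 6] = √[3.9686 / 6] = √0.6614 = 0.8133%
IR = μ / tracking error = 0.4500 / 0.8133 = 0.5533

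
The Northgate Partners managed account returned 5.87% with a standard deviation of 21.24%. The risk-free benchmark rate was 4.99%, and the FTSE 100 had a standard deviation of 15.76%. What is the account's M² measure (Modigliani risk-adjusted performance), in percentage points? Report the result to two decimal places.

Sharpe = (Rp − Rf) / σp = (5.87% − 4.99%) / 21.24% = 0.0414
M² = Rf + Sharpe × σm = 4.99% + 0.0414 × 15.76% = 5.6425%

5.64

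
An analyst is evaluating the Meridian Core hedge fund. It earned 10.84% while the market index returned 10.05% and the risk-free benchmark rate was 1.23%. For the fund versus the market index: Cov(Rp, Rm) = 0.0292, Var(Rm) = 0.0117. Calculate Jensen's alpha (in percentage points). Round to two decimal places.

-12.40

β = Cov / Var = 0.0292 / 0.0117 = 2.4957
E[R] = Rf + β(Rm − Rf) = 1.23% + 2.4957 × (10.05% − 1.23%) = 23.2421%
α = Rp − E[R] = 10.84% − 23.2421% = -12.4021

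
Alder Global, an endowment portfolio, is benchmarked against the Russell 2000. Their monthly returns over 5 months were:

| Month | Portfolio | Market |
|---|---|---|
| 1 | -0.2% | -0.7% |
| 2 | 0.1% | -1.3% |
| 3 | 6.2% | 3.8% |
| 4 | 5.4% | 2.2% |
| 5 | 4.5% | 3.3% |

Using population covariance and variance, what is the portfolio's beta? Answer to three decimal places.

1.242

r̄p = 3.2000%,  r̄m = 1.4600%
Cov = Σ(rp − r̄p)(rm − r̄m) / 5 = 5.3880
Var(rm) = Σ(rm − r̄m)² / 5 = 4.3384
β = Cov / Var = 5.3880 / 4.3384 = 1.2419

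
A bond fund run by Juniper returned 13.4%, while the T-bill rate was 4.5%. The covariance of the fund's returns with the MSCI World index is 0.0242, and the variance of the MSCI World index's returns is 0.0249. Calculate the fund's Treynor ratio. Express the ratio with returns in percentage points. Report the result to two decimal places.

β = Cov / Var = 0.0242 / 0.0249 = 0.9719
Treynor = (Rp − Rf) / β = (13.4% − 4.5%) / 0.9719 = 8.90 / 0.9719 = 9.1573

9.16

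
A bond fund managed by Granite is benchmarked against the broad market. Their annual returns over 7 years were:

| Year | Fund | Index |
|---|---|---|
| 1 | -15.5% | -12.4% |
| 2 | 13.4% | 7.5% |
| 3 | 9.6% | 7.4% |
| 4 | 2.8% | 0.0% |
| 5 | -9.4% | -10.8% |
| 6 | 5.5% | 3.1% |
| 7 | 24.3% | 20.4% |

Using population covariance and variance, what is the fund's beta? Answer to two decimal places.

r̄p = 4.3857%,  r̄m = 2.1714%
Cov = Σ(rp − r̄p)(rm − r̄m) / 7 = 130.1953
Var(rm) = Σ(rm − r̄m)² / 7 = 110.5963
β = Cov / Var = 130.1953 / 110.5963 = 1.1772

1.18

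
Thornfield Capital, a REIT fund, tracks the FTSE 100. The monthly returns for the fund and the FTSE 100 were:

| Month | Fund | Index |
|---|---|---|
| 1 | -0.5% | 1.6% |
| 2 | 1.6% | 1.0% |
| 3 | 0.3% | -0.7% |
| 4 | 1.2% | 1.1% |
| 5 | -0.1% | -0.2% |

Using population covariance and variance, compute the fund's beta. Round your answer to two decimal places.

r̄p = 0.5000%,  r̄m = 0.5600%
Cov = Σ(rp − r̄p)(rm − r̄m) / 5 = 0.1060
Var(rm) = Σ(rm − r̄m)² / 5 = 0.7464
β = Cov / Var = 0.1060 / 0.7464 = 0.1420

0.14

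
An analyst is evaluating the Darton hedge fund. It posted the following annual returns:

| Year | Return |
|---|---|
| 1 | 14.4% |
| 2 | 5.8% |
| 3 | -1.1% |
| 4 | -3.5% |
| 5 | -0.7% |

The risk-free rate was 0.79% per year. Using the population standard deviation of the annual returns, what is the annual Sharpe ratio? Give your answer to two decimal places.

μ = (14.4 + 5.8 − 1.1 − 3.5 − 0.7) / 5 = 14.90 / 5 = 2.9800%
Σ(r − μ)² = (14.4 − 2.9800)² + (5.8 − 2.9800)² + (-1.1 − 2.9800)² + … = 210.5480
population σ = √(210.5480 / 5) = √42.1096 = 6.4892%
Sharpe = (μ − rf) / σ = (2.9800 − 0.79) / 6.4892 = 2.1900 / 6.4892 = 0.3375

0.34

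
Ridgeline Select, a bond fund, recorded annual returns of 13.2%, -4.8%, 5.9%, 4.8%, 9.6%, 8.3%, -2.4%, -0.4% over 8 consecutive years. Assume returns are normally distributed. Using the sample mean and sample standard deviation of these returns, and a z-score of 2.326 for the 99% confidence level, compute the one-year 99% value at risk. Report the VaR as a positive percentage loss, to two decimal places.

r̄ = (13.2 − 4.8 + 5.9 + 4.8 + 9.6 + 8.3 − 2.4 − 0.4) / 8 = 34.20 / 8 = 4.2750%
Sample std dev = √[275.8950 / 7] = 6.2780%
VaR = −(r̄ − z·σ) = −(4.2750 − 2.326 × 6.2780) = −(-10.3276) = 10.3276%

10.33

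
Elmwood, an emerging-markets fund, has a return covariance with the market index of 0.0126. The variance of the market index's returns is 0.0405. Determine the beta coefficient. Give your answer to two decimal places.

0.31

β = Cov(Rp, Rm) / Var(Rm) = 0.0126 / 0.0405 = 0.3111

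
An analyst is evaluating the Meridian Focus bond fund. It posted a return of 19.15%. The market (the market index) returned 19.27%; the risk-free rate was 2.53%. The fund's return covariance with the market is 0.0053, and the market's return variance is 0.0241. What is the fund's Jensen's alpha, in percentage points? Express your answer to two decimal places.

β = Cov / Var = 0.0053 / 0.0241 = 0.2199
E[R] = Rf + β(Rm − Rf) = 2.53% + 0.2199 × (19.27% − 2.53%) = 6.2111%
α = Rp − E[R] = 19.15% − 6.2111% = 12.9389

12.94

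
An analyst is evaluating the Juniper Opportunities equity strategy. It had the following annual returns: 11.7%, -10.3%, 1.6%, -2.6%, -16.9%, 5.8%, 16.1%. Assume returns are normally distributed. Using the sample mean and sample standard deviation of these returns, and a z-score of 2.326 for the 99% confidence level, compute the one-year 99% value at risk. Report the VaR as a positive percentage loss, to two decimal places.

r̄ = (11.7 − 10.3 + 1.6 − 2.6 − 16.9 + 5.8 + 16.1) / 7 = 5.40 / 7 = 0.7714%
Sample std dev = √[826.5943 / 6] = 11.7374%
VaR = −(r̄ − z·σ) = −(0.7714 − 2.326 × 11.7374) = −(-26.5298) = 26.5298%

26.53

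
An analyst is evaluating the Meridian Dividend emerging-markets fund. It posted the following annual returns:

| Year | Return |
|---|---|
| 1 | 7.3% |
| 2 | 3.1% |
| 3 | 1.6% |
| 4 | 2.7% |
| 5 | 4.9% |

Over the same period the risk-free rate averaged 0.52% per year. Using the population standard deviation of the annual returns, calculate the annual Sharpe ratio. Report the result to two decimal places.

Mean return μ = 19.60 / 5 = 3.9200%
Population σ = √[Σ(r − μ)² / 5] = √[19.9280 / 5] = √3.9856 = 1.9964%
Sharpe = (μ − rf) / σ = (3.9200 − 0.52) / 1.9964 = 3.4000 / 1.9964 = 1.7031

1.70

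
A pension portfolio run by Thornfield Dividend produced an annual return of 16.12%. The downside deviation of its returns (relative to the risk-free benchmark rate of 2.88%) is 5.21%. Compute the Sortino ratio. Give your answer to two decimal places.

2.54

Sortino = (Rp − Rf) / σd = (16.12% − 2.88%) / 5.21% = 13.24% / 5.21% = 2.5413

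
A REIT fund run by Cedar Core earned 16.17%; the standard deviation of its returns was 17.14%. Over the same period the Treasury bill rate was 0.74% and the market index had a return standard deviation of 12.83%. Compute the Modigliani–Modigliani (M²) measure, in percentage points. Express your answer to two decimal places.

Sharpe = (Rp − Rf) / σp = (16.17% − 0.74%) / 17.14% = 0.9002
M² = Rf + Sharpe × σm = 0.74% + 0.9002 × 12.83% = 12.2896%

12.29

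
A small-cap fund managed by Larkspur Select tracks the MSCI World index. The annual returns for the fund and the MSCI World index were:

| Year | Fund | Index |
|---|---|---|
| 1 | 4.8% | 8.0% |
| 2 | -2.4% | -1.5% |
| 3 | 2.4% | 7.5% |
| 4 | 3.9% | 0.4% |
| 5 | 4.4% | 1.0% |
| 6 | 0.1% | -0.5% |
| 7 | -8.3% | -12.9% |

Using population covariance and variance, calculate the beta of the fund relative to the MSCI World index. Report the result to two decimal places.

r̄p = 0.7000%,  r̄m = 0.2857%
Cov = Σ(rp − r̄p)(rm − r̄m) / 7 = 24.5114
Var(rm) = Σ(rm − r̄m)² / 7 = 41.3927
β = Cov / Var = 24.5114 / 41.3927 = 0.5922

0.59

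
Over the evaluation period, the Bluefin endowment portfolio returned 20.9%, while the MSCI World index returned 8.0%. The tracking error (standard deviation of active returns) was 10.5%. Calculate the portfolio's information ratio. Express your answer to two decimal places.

IR = (Rp − Rb) / TE = (20.9% − 8.0%) / 10.5% = 12.90% / 10.5% = 1.2286

1.23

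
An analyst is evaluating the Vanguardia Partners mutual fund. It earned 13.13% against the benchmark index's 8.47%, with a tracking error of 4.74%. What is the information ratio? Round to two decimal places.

IR = (Rp − Rb) / TE = (13.13% − 8.47%) / 4.74% = 4.66% / 4.74% = 0.9831

0.98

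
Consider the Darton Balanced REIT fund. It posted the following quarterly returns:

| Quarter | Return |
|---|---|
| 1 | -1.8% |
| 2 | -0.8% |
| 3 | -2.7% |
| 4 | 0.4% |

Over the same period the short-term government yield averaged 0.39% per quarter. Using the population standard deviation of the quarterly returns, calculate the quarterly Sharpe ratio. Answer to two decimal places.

-1.40

r̄ = (-1.8 − 0.8 − 2.7 + 0.4) / 4 = -1.2250%
Σ(r − r̄)² = 5.3275; population σ = √(5.3275/4) = 1.1541%
Sharpe = (r̄ − rf) / σ = (-1.2250 − 0.39) / 1.1541 = -1.6150 / 1.1541 = -1.3994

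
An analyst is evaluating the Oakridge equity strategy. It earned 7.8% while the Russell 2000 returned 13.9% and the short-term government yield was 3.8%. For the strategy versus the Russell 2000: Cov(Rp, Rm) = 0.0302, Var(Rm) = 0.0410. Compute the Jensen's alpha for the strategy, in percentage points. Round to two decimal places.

-3.44

β = Cov / Var = 0.0302 / 0.0410 = 0.7366
E[R] = Rf + β(Rm − Rf) = 3.8% + 0.7366 × (13.9% − 3.8%) = 11.2397%
α = Rp − E[R] = 7.8% − 11.2397% = -3.4397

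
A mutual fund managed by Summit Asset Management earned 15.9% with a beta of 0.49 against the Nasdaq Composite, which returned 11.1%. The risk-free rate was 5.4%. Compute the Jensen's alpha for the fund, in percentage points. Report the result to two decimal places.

CAPM expected return = Rf + β(Rm − Rf) = 5.4% + 0.49 × (11.1% − 5.4%) = 5.4 + 0.49 × 5.70 = 8.1930%
Jensen's α = Rp − E[R] = 15.9% − 8.1930% = 7.7070

7.71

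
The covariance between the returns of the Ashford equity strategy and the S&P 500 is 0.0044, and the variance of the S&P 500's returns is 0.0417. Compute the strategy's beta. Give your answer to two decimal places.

0.11

β = Cov(Rp, Rm) / Var(Rm) = 0.0044 / 0.0417 = 0.1055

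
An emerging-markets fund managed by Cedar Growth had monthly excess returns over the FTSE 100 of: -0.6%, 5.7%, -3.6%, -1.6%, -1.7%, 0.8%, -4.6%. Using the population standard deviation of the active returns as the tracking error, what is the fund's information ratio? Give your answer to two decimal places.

Mean return r̄ = -5.60 / 7 = -0.8000%
Σ(r − r̄)² = (-0.6 − (-0.8000))² + (5.7 − (-0.8000))² + (-3.6 − (-0.8000))² + … = 68.5800
population σ = √(68.5800 / 7) = √9.7971 = 3.1300%
IR = r̄ / tracking error = -0.8000 / 3.1300 = -0.2556

-0.26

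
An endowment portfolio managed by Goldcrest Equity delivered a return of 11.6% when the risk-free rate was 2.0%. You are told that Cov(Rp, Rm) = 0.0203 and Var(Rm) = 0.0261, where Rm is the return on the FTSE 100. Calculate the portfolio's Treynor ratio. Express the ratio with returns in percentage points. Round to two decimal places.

β = Cov / Var = 0.0203 / 0.0261 = 0.7778
Treynor = (Rp − Rf) / β = (11.6% − 2.0%) / 0.7778 = 9.60 / 0.7778 = 12.3425

12.34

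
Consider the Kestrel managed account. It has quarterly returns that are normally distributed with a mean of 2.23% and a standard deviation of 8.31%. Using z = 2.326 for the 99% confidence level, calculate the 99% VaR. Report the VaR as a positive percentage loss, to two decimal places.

VaR (as % loss) = −(μ − z·σ) = −(2.23% − 2.326 × 8.31%) = −(-17.09906%) = 17.09906%

17.10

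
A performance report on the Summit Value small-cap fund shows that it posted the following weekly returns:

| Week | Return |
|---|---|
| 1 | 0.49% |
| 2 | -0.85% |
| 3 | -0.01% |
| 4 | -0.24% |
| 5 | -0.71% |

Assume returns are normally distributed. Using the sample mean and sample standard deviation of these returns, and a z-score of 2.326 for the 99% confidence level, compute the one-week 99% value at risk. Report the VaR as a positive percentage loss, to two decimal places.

r̄ = (0.49 − 0.85 − 0.01 − 0.24 − 0.71) / 5 = -0.2640%
Σ(r − r̄)² = (0.49 − (-0.2640))² + (-0.85 − (-0.2640))² + … = 1.1759
sample σ = √(1.1759 / 4) = √0.2940 = 0.5422%
VaR = −(r̄ − z·σ) = −(-0.2640 − 2.326 × 0.5422) = −(-1.5252) = 1.5252%

1.53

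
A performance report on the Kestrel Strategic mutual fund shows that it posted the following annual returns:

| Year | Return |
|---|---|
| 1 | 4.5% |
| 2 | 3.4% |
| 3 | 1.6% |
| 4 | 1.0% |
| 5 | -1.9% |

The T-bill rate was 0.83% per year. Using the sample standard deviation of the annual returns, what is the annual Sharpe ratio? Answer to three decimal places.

Mean return μ = 8.60 / 5 = 1.7200%
Sample σ = √[Σ(r − μ)² / 4] = √[24.1880 / 4] = √6.0470 = 2.4591%
Sharpe = (μ − rf) / σ = (1.7200 − 0.83) / 2.4591 = 0.8900 / 2.4591 = 0.3619

0.362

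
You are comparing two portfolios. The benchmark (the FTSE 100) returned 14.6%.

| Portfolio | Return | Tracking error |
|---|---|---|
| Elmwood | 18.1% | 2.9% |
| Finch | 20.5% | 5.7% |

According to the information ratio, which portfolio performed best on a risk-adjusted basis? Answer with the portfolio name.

Elmwood: IR = (18.1% − 14.6%) / 2.9% = 1.207
Finch: IR = (20.5% − 14.6%) / 5.7% = 1.035
Highest: Elmwood (1.207).

Elmwood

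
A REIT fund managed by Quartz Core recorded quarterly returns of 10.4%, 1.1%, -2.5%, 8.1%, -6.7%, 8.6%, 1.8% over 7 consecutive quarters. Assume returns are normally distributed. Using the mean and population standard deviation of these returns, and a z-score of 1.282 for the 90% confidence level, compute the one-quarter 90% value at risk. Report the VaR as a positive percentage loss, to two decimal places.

Mean return r̄ = 20.80 / 7 = 2.9714%
Σ(r − r̄)² = 241.5143; population σ = √(241.5143/7) = 5.8738%
VaR = −(r̄ − z·σ) = −(2.9714 − 1.282 × 5.8738) = −(-4.5588) = 4.5588%

4.56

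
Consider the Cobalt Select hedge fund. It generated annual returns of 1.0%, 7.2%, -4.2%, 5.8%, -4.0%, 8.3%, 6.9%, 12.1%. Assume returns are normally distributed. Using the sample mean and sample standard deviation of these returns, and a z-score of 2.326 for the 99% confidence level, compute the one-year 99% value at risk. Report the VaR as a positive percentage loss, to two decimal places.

9.65

Mean return μ = 33.10 / 8 = 4.1375%
Sample std dev = √[246.0788 / 7] = 5.9291%
VaR = −(μ − z·σ) = −(4.1375 − 2.326 × 5.9291) = −(-9.6536) = 9.6536%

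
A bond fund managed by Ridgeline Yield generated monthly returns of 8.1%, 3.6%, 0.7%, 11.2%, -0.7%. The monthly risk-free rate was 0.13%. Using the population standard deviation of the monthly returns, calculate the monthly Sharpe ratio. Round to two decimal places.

0.99

r̄ = (8.1 + 3.6 + 0.7 + 11.2 − 0.7) / 5 = 4.5800%
Population σ = √[Σ(r − r̄)² / 5] = √[100.1080 / 5] = √20.0216 = 4.4746%
Sharpe = (r̄ − rf) / σ = (4.5800 − 0.13) / 4.4746 = 4.4500 / 4.4746 = 0.9945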